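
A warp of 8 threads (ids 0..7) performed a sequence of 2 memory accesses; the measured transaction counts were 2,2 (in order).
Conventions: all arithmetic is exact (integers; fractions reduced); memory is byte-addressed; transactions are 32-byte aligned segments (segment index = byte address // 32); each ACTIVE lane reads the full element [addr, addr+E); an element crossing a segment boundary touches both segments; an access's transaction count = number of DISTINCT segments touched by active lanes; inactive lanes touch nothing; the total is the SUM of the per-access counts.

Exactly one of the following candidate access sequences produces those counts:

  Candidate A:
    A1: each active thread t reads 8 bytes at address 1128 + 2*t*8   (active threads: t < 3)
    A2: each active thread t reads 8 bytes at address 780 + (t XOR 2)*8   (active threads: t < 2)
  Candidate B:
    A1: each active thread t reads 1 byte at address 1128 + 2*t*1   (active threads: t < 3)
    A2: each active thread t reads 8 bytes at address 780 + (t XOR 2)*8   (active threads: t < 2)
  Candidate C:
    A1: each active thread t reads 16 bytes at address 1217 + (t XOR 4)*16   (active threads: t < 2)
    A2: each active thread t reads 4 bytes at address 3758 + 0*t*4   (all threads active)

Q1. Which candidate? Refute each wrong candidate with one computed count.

B: A1 gives 1 transaction, not 2
C: A2 gives 1 transaction, not 2
A: all counts match (2,2)

Answer: A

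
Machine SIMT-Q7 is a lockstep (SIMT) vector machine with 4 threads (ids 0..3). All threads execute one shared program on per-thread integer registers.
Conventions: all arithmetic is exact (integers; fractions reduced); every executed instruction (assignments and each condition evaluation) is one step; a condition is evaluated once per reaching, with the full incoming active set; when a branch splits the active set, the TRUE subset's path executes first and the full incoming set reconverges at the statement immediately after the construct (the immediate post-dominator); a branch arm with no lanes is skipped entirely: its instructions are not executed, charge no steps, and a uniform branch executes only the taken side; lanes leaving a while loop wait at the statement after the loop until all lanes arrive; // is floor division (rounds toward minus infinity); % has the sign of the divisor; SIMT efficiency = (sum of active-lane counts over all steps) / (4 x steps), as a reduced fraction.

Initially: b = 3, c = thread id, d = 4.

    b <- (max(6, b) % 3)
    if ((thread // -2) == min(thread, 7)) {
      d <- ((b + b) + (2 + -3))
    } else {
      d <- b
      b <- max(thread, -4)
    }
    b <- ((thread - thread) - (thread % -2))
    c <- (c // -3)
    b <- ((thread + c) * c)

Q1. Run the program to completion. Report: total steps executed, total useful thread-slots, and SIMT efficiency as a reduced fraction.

Answer: 8 steps, 27 useful, 27/32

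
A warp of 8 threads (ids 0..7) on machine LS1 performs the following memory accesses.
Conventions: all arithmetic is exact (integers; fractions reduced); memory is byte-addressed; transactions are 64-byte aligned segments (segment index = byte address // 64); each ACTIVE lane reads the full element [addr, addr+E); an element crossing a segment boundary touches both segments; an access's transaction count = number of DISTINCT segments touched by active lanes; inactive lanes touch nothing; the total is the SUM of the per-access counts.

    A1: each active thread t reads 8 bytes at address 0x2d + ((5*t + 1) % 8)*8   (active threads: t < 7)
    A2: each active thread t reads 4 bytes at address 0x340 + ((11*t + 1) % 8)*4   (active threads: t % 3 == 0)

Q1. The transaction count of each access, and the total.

A1: 2 transactions
A2: 1 transaction

Answer: 2,1; total 3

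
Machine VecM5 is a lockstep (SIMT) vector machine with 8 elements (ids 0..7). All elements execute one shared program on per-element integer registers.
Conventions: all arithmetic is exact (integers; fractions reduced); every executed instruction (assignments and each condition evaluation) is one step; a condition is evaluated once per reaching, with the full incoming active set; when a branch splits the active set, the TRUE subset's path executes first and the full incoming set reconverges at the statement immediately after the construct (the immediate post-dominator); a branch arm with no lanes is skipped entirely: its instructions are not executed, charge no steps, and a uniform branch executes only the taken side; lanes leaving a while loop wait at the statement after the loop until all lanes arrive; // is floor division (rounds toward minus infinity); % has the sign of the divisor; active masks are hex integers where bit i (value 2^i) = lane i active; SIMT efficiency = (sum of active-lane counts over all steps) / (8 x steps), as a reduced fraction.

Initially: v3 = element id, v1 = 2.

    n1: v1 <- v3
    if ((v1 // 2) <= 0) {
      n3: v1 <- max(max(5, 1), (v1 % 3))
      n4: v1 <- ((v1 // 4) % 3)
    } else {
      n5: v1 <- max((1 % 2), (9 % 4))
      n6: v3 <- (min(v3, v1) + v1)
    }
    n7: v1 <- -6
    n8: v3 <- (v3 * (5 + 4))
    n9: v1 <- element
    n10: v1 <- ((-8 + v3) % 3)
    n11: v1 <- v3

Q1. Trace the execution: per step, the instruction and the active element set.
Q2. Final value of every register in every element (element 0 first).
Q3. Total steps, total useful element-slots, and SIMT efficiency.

step 0: v1 <- v3                     0xff
step 1: eval ((v1 // 2) <= 0)        0xff
step 2: v1 <- max(max(5, 1), (v1 % 3)) 0x03
step 3: v1 <- ((v1 // 4) % 3)        0x03
step 4: v1 <- max((1 % 2), (9 % 4))  0xfc
step 5: v3 <- (min(v3, v1) + v1)     0xfc
step 6: v1 <- -6                     0xff
step 7: v3 <- (v3 * (5 + 4))         0xff
step 8: v1 <- element                0xff
step 9: v1 <- ((-8 + v3) % 3)        0xff
step 10: v1 <- v3                     0xff

Answer: 11 steps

v3: 0,9,18,18,18,18,18,18
v1: 0,9,18,18,18,18,18,18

steps = 11; useful = 72; efficiency = 72/88 = 9/11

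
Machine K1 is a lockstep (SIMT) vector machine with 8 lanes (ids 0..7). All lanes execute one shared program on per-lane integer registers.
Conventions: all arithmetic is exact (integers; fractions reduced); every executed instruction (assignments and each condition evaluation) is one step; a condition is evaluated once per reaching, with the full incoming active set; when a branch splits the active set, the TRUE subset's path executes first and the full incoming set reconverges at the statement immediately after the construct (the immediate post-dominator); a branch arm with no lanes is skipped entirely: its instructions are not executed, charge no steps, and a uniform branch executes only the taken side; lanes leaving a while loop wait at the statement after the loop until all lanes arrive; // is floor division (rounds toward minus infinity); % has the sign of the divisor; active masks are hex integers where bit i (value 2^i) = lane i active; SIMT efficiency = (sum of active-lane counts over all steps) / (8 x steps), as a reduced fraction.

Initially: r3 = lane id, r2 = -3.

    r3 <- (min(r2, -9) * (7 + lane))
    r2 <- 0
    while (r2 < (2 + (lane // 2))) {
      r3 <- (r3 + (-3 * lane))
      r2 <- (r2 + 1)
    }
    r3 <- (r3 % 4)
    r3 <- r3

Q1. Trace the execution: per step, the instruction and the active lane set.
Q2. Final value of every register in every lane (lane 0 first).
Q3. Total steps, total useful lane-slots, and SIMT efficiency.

step 0: r3 <- (min(r2, -9) * (7 + lane)) 0xff
step 1: r2 <- 0                      0xff
step 2: eval (r2 < (2 + (lane // 2))) 0xff
step 3: r3 <- (r3 + (-3 * lane))     0xff
step 4: r2 <- (r2 + 1)               0xff
step 5: eval (r2 < (2 + (lane // 2))) 0xff
step 6: r3 <- (r3 + (-3 * lane))     0xff
step 7: r2 <- (r2 + 1)               0xff
step 8: eval (r2 < (2 + (lane // 2))) 0xff
step 9: r3 <- (r3 + (-3 * lane))     0xfc
step 10: r2 <- (r2 + 1)               0xfc
step 11: eval (r2 < (2 + (lane // 2))) 0xfc
step 12: r3 <- (r3 + (-3 * lane))     0xf0
step 13: r2 <- (r2 + 1)               0xf0
step 14: eval (r2 < (2 + (lane // 2))) 0xf0
step 15: r3 <- (r3 + (-3 * lane))     0xc0
step 16: r2 <- (r2 + 1)               0xc0
step 17: eval (r2 < (2 + (lane // 2))) 0xc0
step 18: r3 <- (r3 % 4)               0xff
step 19: r3 <- r3                     0xff

Answer: 20 steps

r3: 1,2,1,3,1,0,1,1
r2: 2,2,3,3,4,4,5,5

steps = 20; useful = 124; efficiency = 124/160 = 31/40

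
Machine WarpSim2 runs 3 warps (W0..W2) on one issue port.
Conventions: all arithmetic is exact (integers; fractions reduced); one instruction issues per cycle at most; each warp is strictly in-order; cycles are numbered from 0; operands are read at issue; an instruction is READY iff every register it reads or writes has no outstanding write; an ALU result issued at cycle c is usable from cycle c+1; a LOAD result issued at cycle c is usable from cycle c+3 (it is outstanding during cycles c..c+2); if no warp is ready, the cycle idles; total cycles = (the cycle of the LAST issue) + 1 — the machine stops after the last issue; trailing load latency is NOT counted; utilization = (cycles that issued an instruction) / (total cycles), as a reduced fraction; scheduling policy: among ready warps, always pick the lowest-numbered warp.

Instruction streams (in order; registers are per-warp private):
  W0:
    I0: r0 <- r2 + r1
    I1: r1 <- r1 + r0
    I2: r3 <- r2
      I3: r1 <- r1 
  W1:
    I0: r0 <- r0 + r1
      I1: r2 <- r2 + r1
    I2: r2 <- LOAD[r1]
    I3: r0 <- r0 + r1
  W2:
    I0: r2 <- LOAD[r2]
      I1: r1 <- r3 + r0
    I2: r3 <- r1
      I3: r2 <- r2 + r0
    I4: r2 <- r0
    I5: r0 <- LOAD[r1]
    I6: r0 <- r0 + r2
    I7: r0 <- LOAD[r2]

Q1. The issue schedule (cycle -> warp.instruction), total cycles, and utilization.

cycle 0: W0.I0
cycle 1: W0.I1
cycle 2: W0.I2
cycle 3: W0.I3
cycle 4: W1.I0
cycle 5: W1.I1
cycle 6: W1.I2
cycle 7: W1.I3
cycle 8: W2.I0
cycle 9: W2.I1
cycle 10: W2.I2
cycle 11: W2.I3
cycle 12: W2.I4
cycle 13: W2.I5
cycle 14: idle
cycle 15: idle
cycle 16: W2.I6
cycle 17: W2.I7

Answer: 18 cycles, utilization 8/9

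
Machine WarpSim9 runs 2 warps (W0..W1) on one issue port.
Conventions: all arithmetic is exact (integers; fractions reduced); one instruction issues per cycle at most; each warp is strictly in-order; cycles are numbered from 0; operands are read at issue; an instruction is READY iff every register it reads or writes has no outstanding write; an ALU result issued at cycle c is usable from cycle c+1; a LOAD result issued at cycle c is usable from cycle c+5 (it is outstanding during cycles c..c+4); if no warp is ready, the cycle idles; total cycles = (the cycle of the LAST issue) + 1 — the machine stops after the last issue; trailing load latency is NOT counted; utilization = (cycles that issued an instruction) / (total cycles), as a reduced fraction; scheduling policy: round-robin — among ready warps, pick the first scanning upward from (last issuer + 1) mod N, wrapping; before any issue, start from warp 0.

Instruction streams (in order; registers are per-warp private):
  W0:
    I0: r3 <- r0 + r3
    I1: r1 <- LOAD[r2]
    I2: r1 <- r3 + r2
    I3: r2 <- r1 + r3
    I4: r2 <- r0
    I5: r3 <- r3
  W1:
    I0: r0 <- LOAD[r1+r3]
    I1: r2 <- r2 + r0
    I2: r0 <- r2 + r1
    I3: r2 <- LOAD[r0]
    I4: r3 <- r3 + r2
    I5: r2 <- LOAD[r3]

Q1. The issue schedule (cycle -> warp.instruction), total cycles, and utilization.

cycle 0: W0.I0
cycle 1: W1.I0
cycle 2: W0.I1
cycle 3: idle
cycle 4: idle
cycle 5: idle
cycle 6: W1.I1
cycle 7: W0.I2
cycle 8: W1.I2
cycle 9: W0.I3
cycle 10: W1.I3
cycle 11: W0.I4
cycle 12: W0.I5
cycle 13: idle
cycle 14: idle
cycle 15: W1.I4
cycle 16: W1.I5

Answer: 17 cycles, utilization 12/17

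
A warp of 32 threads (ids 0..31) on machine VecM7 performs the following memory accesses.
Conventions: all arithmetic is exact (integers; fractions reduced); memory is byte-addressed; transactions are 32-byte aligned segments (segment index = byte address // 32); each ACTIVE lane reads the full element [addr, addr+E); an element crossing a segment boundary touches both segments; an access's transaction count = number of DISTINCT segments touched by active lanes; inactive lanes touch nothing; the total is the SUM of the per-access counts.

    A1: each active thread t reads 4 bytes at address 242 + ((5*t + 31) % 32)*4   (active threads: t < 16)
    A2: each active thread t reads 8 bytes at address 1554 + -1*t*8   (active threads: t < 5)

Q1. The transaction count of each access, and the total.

A1: 5 transactions
A2: 2 transactions

Answer: 5,2; total 7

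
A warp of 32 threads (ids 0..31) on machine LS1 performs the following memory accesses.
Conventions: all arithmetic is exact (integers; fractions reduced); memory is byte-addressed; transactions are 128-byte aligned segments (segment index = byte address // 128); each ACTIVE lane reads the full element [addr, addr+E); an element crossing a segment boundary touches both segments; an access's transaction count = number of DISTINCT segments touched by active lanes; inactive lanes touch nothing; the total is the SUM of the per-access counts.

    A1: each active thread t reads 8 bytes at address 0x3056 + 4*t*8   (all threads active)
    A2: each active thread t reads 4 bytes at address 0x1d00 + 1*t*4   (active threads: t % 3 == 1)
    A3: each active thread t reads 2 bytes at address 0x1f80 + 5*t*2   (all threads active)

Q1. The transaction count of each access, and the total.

A1: 9 transactions
A2: 1 transaction
A3: 3 transactions

Answer: 9,1,3; total 13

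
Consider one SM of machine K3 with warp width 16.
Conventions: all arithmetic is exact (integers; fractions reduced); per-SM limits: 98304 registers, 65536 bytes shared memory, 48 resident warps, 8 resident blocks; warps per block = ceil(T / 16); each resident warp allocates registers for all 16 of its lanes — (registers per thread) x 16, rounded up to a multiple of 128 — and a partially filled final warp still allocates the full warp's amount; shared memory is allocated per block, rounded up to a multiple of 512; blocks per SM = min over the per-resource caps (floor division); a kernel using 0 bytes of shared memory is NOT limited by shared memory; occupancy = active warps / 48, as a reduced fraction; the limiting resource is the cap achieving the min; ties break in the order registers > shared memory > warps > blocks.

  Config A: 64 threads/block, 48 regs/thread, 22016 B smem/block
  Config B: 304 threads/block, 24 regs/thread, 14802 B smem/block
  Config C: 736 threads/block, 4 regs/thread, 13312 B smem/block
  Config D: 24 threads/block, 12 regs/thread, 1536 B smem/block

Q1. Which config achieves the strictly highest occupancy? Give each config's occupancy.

occupancies: A 1/6, B 19/24, C 23/24, D 1/3

Answer: C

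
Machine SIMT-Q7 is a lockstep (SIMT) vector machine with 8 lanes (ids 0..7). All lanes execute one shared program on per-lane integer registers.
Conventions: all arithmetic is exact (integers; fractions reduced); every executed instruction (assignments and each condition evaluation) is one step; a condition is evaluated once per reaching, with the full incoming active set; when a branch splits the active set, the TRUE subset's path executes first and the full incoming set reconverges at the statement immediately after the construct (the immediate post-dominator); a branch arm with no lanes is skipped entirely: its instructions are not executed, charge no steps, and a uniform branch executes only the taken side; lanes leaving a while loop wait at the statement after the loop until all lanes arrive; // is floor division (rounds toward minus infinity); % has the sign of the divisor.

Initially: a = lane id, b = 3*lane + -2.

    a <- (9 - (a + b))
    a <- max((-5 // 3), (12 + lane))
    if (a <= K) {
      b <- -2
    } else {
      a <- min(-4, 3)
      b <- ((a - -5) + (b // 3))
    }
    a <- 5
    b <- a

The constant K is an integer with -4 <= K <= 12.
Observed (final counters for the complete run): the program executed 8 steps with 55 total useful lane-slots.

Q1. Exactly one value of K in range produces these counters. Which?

Answer: K = 12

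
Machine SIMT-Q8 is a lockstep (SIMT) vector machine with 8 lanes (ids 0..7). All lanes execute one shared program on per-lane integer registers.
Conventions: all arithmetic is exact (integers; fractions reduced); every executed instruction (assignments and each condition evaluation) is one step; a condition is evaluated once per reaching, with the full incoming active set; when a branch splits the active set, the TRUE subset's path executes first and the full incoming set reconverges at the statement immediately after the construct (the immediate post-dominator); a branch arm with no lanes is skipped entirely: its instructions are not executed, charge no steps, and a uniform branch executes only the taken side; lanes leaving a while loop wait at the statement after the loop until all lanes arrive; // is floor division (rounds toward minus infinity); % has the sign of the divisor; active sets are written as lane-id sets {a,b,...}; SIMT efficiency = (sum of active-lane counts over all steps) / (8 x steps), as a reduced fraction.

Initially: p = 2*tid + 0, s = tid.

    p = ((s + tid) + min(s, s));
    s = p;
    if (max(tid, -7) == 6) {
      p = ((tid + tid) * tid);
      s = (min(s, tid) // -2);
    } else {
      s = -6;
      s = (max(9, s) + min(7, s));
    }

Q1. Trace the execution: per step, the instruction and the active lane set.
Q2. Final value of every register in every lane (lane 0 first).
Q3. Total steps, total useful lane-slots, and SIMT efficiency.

step 0: p <- ((s + tid) + min(s, s)) {0,1,2,3,4,5,6,7}
step 1: s <- p                       {0,1,2,3,4,5,6,7}
step 2: eval (max(tid, -7) == 6)     {0,1,2,3,4,5,6,7}
step 3: p <- ((tid + tid) * tid)     {6}
step 4: s <- (min(s, tid) // -2)     {6}
step 5: s <- -6                      {0,1,2,3,4,5,7}
step 6: s <- (max(9, s) + min(7, s)) {0,1,2,3,4,5,7}

Answer: 7 steps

p: 0,3,6,9,12,15,72,21
s: 3,3,3,3,3,3,-3,3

steps = 7; useful = 40; efficiency = 40/56 = 5/7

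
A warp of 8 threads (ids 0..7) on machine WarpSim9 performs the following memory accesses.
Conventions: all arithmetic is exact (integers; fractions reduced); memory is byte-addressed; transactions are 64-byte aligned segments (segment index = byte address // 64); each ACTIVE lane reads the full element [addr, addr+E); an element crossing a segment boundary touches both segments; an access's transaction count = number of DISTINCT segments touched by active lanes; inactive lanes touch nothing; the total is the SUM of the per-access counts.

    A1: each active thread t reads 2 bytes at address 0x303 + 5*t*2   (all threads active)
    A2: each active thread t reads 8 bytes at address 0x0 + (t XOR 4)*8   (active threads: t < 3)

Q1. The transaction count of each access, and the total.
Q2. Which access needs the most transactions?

A1: 2 transactions
A2: 1 transaction

Answer: 2,1; total 3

Answer: A1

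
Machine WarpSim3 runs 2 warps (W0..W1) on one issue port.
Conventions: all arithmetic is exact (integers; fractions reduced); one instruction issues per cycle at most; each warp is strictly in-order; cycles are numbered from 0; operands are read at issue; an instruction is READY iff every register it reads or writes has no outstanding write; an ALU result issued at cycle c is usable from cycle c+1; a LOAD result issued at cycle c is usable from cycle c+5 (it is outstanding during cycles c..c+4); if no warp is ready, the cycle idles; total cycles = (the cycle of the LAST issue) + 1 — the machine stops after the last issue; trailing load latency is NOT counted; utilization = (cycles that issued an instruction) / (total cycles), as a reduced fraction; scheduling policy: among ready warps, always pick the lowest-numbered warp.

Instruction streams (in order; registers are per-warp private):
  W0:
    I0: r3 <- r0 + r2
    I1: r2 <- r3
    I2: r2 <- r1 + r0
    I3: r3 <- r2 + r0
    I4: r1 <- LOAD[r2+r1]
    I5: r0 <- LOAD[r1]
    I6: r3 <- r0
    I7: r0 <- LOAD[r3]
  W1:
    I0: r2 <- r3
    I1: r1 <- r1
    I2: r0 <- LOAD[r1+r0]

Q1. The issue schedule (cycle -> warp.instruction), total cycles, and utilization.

cycle 0: W0.I0
cycle 1: W0.I1
cycle 2: W0.I2
cycle 3: W0.I3
cycle 4: W0.I4
cycle 5: W1.I0
cycle 6: W1.I1
cycle 7: W1.I2
cycle 8: idle
cycle 9: W0.I5
cycle 10: idle
cycle 11: idle
cycle 12: idle
cycle 13: idle
cycle 14: W0.I6
cycle 15: W0.I7

Answer: 16 cycles, utilization 11/16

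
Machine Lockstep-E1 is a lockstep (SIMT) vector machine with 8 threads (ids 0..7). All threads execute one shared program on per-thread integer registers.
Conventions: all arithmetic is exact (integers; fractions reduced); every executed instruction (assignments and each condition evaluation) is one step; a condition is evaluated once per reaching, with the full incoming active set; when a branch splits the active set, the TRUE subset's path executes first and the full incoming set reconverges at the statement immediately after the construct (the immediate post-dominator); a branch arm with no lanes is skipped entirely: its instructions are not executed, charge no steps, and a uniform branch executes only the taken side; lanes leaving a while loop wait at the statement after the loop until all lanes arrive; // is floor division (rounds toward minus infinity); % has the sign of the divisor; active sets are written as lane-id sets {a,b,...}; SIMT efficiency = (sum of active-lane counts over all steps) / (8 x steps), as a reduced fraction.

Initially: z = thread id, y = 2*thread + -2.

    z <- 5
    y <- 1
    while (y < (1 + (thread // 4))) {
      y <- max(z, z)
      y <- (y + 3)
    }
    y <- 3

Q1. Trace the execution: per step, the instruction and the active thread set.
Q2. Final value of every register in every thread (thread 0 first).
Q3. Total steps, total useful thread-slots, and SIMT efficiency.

step 0: z <- 5                       {0,1,2,3,4,5,6,7}
step 1: y <- 1                       {0,1,2,3,4,5,6,7}
step 2: eval (y < (1 + (thread // 4))) {0,1,2,3,4,5,6,7}
step 3: y <- max(z, z)               {4,5,6,7}
step 4: y <- (y + 3)                 {4,5,6,7}
step 5: eval (y < (1 + (thread // 4))) {4,5,6,7}
step 6: y <- 3                       {0,1,2,3,4,5,6,7}

Answer: 7 steps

z: 5,5,5,5,5,5,5,5
y: 3,3,3,3,3,3,3,3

steps = 7; useful = 44; efficiency = 44/56 = 11/14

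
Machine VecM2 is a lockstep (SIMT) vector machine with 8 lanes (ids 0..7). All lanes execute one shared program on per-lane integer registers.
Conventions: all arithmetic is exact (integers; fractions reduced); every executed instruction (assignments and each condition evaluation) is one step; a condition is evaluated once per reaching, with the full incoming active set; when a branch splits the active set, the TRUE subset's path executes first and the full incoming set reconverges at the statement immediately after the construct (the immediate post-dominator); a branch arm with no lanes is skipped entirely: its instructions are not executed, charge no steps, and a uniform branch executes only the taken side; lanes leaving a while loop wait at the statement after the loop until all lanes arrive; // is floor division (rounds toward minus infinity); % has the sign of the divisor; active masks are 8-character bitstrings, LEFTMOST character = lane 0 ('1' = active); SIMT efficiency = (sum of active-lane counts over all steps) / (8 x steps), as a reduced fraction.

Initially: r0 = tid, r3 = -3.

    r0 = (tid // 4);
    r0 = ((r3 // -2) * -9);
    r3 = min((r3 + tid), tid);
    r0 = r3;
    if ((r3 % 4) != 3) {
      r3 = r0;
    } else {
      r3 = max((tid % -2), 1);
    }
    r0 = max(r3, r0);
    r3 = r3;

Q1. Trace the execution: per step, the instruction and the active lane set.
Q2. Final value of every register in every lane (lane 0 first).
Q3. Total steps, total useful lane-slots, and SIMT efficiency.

step 0: r0 <- (tid // 4)             11111111
step 1: r0 <- ((r3 // -2) * -9)      11111111
step 2: r3 <- min((r3 + tid), tid)   11111111
step 3: r0 <- r3                     11111111
step 4: eval ((r3 % 4) != 3)         11111111
step 5: r3 <- r0                     11011101
step 6: r3 <- max((tid % -2), 1)     00100010
step 7: r0 <- max(r3, r0)            11111111
step 8: r3 <- r3                     11111111

Answer: 9 steps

r0: -3,-2,1,0,1,2,3,4
r3: -3,-2,1,0,1,2,1,4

steps = 9; useful = 64; efficiency = 64/72 = 8/9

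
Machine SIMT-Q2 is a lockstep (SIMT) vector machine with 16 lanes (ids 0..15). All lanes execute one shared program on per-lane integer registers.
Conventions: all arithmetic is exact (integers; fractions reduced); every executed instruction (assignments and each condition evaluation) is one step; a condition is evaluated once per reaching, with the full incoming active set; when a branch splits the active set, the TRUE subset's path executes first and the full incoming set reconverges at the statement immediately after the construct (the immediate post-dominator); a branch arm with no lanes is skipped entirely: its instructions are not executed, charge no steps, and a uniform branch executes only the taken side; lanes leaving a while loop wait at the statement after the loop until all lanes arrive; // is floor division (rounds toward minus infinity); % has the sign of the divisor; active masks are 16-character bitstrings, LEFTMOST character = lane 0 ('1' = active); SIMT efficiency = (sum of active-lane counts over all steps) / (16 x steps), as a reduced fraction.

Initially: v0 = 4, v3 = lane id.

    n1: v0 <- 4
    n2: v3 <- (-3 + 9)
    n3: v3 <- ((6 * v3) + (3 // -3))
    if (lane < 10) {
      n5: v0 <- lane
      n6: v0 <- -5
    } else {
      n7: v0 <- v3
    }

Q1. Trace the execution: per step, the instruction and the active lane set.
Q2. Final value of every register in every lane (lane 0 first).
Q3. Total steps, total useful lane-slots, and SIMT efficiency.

step 0: v0 <- 4                      1111111111111111
step 1: v3 <- (-3 + 9)               1111111111111111
step 2: v3 <- ((6 * v3) + (3 // -3)) 1111111111111111
step 3: eval (lane < 10)             1111111111111111
step 4: v0 <- lane                   1111111111000000
step 5: v0 <- -5                     1111111111000000
step 6: v0 <- v3                     0000000000111111

Answer: 7 steps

v0: -5,-5,-5,-5,-5,-5,-5,-5,-5,-5,35,35,35,35,35,35
v3: 35,35,35,35,35,35,35,35,35,35,35,35,35,35,35,35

steps = 7; useful = 90; efficiency = 90/112 = 45/56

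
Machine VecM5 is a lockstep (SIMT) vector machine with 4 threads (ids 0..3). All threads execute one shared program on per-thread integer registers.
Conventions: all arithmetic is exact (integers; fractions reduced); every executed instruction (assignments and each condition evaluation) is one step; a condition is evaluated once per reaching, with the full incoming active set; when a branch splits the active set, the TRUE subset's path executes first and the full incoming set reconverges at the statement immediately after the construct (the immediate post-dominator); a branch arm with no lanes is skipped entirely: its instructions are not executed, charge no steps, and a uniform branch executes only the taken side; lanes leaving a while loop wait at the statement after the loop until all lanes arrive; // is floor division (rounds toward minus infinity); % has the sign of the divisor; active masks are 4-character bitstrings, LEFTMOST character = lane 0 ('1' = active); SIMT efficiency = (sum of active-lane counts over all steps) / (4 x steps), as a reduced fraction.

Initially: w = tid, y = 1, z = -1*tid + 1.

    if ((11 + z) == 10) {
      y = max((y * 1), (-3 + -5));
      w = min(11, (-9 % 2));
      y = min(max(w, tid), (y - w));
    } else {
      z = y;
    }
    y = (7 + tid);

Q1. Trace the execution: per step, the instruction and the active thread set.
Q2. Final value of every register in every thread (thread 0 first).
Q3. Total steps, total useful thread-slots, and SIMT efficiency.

step 0: eval ((11 + z) == 10)        1111
step 1: y <- max((y * 1), (-3 + -5)) 0010
step 2: w <- min(11, (-9 % 2))       0010
step 3: y <- min(max(w, tid), (y - w)) 0010
step 4: z <- y                       1101
step 5: y <- (7 + tid)               1111

Answer: 6 steps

w: 0,1,1,3
y: 7,8,9,10
z: 1,1,-1,1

steps = 6; useful = 14; efficiency = 14/24 = 7/12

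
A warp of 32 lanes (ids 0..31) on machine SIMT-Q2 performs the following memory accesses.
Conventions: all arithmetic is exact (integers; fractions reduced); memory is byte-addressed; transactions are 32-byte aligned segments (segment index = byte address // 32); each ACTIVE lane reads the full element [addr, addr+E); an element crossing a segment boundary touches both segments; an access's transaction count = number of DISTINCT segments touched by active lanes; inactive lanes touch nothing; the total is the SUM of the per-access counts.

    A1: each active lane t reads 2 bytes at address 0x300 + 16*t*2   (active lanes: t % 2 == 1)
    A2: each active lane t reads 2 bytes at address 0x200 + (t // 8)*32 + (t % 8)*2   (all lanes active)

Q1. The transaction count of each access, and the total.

A1: 16 transactions
A2: 4 transactions

Answer: 16,4; total 20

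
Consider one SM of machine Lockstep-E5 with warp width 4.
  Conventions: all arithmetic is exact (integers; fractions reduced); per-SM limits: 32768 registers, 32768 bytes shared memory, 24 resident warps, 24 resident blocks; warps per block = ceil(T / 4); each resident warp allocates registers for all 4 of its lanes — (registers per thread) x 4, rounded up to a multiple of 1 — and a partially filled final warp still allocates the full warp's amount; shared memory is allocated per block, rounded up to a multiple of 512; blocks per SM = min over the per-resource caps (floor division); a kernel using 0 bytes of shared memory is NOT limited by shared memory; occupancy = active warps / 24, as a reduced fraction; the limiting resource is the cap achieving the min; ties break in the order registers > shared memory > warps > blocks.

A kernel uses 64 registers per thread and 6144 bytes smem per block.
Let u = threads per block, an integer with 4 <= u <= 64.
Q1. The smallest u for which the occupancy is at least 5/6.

Answer: u = 13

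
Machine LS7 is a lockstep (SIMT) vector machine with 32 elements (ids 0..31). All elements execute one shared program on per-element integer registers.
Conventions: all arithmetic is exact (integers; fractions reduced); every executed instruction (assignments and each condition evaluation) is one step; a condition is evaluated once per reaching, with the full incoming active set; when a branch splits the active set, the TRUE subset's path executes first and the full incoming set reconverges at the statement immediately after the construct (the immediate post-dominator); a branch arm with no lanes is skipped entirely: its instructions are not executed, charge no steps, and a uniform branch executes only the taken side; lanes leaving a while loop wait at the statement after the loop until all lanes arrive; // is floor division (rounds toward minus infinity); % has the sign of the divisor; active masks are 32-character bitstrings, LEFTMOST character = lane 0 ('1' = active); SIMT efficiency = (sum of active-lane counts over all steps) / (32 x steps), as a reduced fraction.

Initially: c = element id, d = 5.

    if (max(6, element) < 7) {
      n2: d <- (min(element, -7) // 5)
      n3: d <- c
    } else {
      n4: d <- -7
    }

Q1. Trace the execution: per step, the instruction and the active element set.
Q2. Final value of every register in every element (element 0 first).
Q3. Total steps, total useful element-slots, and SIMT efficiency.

step 0: eval (max(6, element) < 7)   11111111111111111111111111111111
step 1: d <- (min(element, -7) // 5) 11111110000000000000000000000000
step 2: d <- c                       11111110000000000000000000000000
step 3: d <- -7                      00000001111111111111111111111111

Answer: 4 steps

c: 0,1,2,3,4,5,6,7,8,9,10,11,12,13,14,15,16,17,18,19,20,21,22,23,24,25,26,27,28,29,30,31
d: 0,1,2,3,4,5,6,-7,-7,-7,-7,-7,-7,-7,-7,-7,-7,-7,-7,-7,-7,-7,-7,-7,-7,-7,-7,-7,-7,-7,-7,-7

steps = 4; useful = 71; efficiency = 71/128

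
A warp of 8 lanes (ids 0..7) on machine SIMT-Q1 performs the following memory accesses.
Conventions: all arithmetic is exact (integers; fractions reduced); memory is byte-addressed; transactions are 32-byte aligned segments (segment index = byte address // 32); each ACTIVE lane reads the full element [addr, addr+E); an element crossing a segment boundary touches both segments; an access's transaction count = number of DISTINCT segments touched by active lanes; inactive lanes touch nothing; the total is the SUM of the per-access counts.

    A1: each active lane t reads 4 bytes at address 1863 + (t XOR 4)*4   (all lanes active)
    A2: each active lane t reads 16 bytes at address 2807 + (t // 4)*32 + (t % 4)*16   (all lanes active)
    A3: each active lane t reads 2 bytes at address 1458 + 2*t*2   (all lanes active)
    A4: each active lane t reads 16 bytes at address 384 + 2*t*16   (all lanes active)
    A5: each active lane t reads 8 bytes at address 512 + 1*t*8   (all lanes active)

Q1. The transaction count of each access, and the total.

A1: 2 transactions
A2: 4 transactions
A3: 2 transactions
A4: 8 transactions
A5: 2 transactions

Answer: 2,4,2,8,2; total 18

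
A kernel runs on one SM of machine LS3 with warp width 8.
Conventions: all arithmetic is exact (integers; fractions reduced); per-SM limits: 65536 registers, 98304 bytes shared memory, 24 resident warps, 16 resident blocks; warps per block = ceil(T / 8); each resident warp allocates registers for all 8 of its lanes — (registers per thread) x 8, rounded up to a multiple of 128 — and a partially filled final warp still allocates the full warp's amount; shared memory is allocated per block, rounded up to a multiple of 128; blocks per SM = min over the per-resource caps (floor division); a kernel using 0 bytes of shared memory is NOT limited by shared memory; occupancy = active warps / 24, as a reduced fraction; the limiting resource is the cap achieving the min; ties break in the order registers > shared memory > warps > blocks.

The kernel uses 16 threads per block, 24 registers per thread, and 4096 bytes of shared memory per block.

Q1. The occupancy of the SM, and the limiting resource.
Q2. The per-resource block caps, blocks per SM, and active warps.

Answer: occupancy 1, limited by warps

registers: 128 blocks
shared memory: 24 blocks
warps: 12 blocks
blocks: 16 blocks

Answer: 12 blocks, 24 active warps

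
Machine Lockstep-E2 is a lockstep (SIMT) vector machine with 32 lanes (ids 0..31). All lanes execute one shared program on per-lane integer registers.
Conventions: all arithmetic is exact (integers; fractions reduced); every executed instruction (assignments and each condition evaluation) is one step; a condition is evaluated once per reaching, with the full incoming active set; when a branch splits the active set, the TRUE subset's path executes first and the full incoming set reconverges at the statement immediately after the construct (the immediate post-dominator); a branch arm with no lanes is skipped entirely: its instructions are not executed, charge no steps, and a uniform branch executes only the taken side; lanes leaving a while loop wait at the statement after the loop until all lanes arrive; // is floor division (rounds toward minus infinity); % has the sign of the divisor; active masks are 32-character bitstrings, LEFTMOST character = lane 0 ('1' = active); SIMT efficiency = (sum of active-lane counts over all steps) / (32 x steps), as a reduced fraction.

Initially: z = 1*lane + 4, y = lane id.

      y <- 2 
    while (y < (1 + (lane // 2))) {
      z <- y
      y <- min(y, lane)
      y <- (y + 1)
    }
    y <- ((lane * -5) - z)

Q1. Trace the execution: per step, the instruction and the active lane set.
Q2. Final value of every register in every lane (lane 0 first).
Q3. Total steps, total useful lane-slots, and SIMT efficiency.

step 0: y <- 2                       11111111111111111111111111111111
step 1: eval (y < (1 + (lane // 2))) 11111111111111111111111111111111
step 2: z <- y                       00001111111111111111111111111111
step 3: y <- min(y, lane)            00001111111111111111111111111111
step 4: y <- (y + 1)                 00001111111111111111111111111111
step 5: eval (y < (1 + (lane // 2))) 00001111111111111111111111111111
step 6: z <- y                       00000011111111111111111111111111
step 7: y <- min(y, lane)            00000011111111111111111111111111
step 8: y <- (y + 1)                 00000011111111111111111111111111
step 9: eval (y < (1 + (lane // 2))) 00000011111111111111111111111111
step 10: z <- y                       00000000111111111111111111111111
step 11: y <- min(y, lane)            00000000111111111111111111111111
step 12: y <- (y + 1)                 00000000111111111111111111111111
step 13: eval (y < (1 + (lane // 2))) 00000000111111111111111111111111
step 14: z <- y                       00000000001111111111111111111111
step 15: y <- min(y, lane)            00000000001111111111111111111111
step 16: y <- (y + 1)                 00000000001111111111111111111111
step 17: eval (y < (1 + (lane // 2))) 00000000001111111111111111111111
step 18: z <- y                       00000000000011111111111111111111
step 19: y <- min(y, lane)            00000000000011111111111111111111
step 20: y <- (y + 1)                 00000000000011111111111111111111
step 21: eval (y < (1 + (lane // 2))) 00000000000011111111111111111111
step 22: z <- y                       00000000000000111111111111111111
step 23: y <- min(y, lane)            00000000000000111111111111111111
step 24: y <- (y + 1)                 00000000000000111111111111111111
step 25: eval (y < (1 + (lane // 2))) 00000000000000111111111111111111
step 26: z <- y                       00000000000000001111111111111111
step 27: y <- min(y, lane)            00000000000000001111111111111111
step 28: y <- (y + 1)                 00000000000000001111111111111111
step 29: eval (y < (1 + (lane // 2))) 00000000000000001111111111111111
step 30: z <- y                       00000000000000000011111111111111
step 31: y <- min(y, lane)            00000000000000000011111111111111
step 32: y <- (y + 1)                 00000000000000000011111111111111
step 33: eval (y < (1 + (lane // 2))) 00000000000000000011111111111111
step 34: z <- y                       00000000000000000000111111111111
step 35: y <- min(y, lane)            00000000000000000000111111111111
step 36: y <- (y + 1)                 00000000000000000000111111111111
step 37: eval (y < (1 + (lane // 2))) 00000000000000000000111111111111
step 38: z <- y                       00000000000000000000001111111111
step 39: y <- min(y, lane)            00000000000000000000001111111111
step 40: y <- (y + 1)                 00000000000000000000001111111111
step 41: eval (y < (1 + (lane // 2))) 00000000000000000000001111111111
step 42: z <- y                       00000000000000000000000011111111
step 43: y <- min(y, lane)            00000000000000000000000011111111
step 44: y <- (y + 1)                 00000000000000000000000011111111
step 45: eval (y < (1 + (lane // 2))) 00000000000000000000000011111111
step 46: z <- y                       00000000000000000000000000111111
step 47: y <- min(y, lane)            00000000000000000000000000111111
step 48: y <- (y + 1)                 00000000000000000000000000111111
step 49: eval (y < (1 + (lane // 2))) 00000000000000000000000000111111
step 50: z <- y                       00000000000000000000000000001111
step 51: y <- min(y, lane)            00000000000000000000000000001111
step 52: y <- (y + 1)                 00000000000000000000000000001111
step 53: eval (y < (1 + (lane // 2))) 00000000000000000000000000001111
step 54: z <- y                       00000000000000000000000000000011
step 55: y <- min(y, lane)            00000000000000000000000000000011
step 56: y <- (y + 1)                 00000000000000000000000000000011
step 57: eval (y < (1 + (lane // 2))) 00000000000000000000000000000011
step 58: y <- ((lane * -5) - z)       11111111111111111111111111111111

Answer: 59 steps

z: 4,5,6,7,2,2,3,3,4,4,5,5,6,6,7,7,8,8,9,9,10,10,11,11,12,12,13,13,14,14,15,15
y: -4,-10,-16,-22,-22,-27,-33,-38,-44,-49,-55,-60,-66,-71,-77,-82,-88,-93,-99,-104,-110,-115,-121,-126,-132,-137,-143,-148,-154,-159,-165,-170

steps = 59; useful = 936; efficiency = 936/1888 = 117/236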